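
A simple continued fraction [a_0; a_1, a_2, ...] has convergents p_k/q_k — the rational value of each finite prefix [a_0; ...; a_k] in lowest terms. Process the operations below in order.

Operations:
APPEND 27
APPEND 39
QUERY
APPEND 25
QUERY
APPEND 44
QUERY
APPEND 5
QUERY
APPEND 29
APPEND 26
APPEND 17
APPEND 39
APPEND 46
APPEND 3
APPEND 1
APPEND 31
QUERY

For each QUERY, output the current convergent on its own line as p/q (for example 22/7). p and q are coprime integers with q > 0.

APPEND 27: p_0 = 27·1 + 0 = 27, q_0 = 27·0 + 1 = 1 → 27/1
APPEND 39: p_1 = 39·27 + 1 = 1054, q_1 = 39·1 + 0 = 39 → 1054/39
APPEND 25: p_2 = 25·1054 + 27 = 26377, q_2 = 25·39 + 1 = 976 → 26377/976
APPEND 44: p_3 = 44·26377 + 1054 = 1161642, q_3 = 44·976 + 39 = 42983 → 1161642/42983
APPEND 5: p_4 = 5·1161642 + 26377 = 5834587, q_4 = 5·42983 + 976 = 215891 → 5834587/215891
APPEND 29: p_5 = 29·5834587 + 1161642 = 170364665, q_5 = 29·215891 + 42983 = 6303822 → 170364665/6303822
APPEND 26: p_6 = 26·170364665 + 5834587 = 4435315877, q_6 = 26·6303822 + 215891 = 164115263 → 4435315877/164115263
APPEND 17: p_7 = 17·4435315877 + 170364665 = 75570734574, q_7 = 17·164115263 + 6303822 = 2796263293 → 75570734574/2796263293
APPEND 39: p_8 = 39·75570734574 + 4435315877 = 2951693964263, q_8 = 39·2796263293 + 164115263 = 109218383690 → 2951693964263/109218383690
APPEND 46: p_9 = 46·2951693964263 + 75570734574 = 135853493090672, q_9 = 46·109218383690 + 2796263293 = 5026841913033 → 135853493090672/5026841913033
APPEND 3: p_10 = 3·135853493090672 + 2951693964263 = 410512173236279, q_10 = 3·5026841913033 + 109218383690 = 15189744122789 → 410512173236279/15189744122789
APPEND 1: p_11 = 1·410512173236279 + 135853493090672 = 546365666326951, q_11 = 1·15189744122789 + 5026841913033 = 20216586035822 → 546365666326951/20216586035822
APPEND 31: p_12 = 31·546365666326951 + 410512173236279 = 17347847829371760, q_12 = 31·20216586035822 + 15189744122789 = 641903911233271 → 17347847829371760/641903911233271

1054/39
26377/976
1161642/42983
5834587/215891
17347847829371760/641903911233271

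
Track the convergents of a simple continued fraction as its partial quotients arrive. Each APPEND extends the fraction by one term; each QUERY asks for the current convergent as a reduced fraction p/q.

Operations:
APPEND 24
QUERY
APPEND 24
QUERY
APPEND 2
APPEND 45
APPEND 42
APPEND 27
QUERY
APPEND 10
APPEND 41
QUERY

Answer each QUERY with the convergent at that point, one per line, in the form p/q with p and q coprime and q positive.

24/1
577/24
60853051/2531238
25102929073/1044179165

APPEND 24: p_0 = 24·1 + 0 = 24, q_0 = 24·0 + 1 = 1 → 24/1
APPEND 24: p_1 = 24·24 + 1 = 577, q_1 = 24·1 + 0 = 24 → 577/24
APPEND 2: p_2 = 2·577 + 24 = 1178, q_2 = 2·24 + 1 = 49 → 1178/49
APPEND 45: p_3 = 45·1178 + 577 = 53587, q_3 = 45·49 + 24 = 2229 → 53587/2229
APPEND 42: p_4 = 42·53587 + 1178 = 2251832, q_4 = 42·2229 + 49 = 93667 → 2251832/93667
APPEND 27: p_5 = 27·2251832 + 53587 = 60853051, q_5 = 27·93667 + 2229 = 2531238 → 60853051/2531238
APPEND 10: p_6 = 10·60853051 + 2251832 = 610782342, q_6 = 10·2531238 + 93667 = 25406047 → 610782342/25406047
APPEND 41: p_7 = 41·610782342 + 60853051 = 25102929073, q_7 = 41·25406047 + 2531238 = 1044179165 → 25102929073/1044179165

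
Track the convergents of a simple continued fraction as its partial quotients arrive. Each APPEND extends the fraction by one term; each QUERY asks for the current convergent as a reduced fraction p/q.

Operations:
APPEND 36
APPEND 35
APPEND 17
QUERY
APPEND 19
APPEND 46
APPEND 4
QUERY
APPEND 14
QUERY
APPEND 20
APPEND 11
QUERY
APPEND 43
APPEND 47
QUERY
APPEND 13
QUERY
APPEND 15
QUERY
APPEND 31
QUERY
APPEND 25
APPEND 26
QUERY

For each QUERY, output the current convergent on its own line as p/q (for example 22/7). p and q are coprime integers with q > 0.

APPEND 36: p_0 = 36·1 + 0 = 36, q_0 = 36·0 + 1 = 1 → 36/1
APPEND 35: p_1 = 35·36 + 1 = 1261, q_1 = 35·1 + 0 = 35 → 1261/35
APPEND 17: p_2 = 17·1261 + 36 = 21473, q_2 = 17·35 + 1 = 596 → 21473/596
APPEND 19: p_3 = 19·21473 + 1261 = 409248, q_3 = 19·596 + 35 = 11359 → 409248/11359
APPEND 46: p_4 = 46·409248 + 21473 = 18846881, q_4 = 46·11359 + 596 = 523110 → 18846881/523110
APPEND 4: p_5 = 4·18846881 + 409248 = 75796772, q_5 = 4·523110 + 11359 = 2103799 → 75796772/2103799
APPEND 14: p_6 = 14·75796772 + 18846881 = 1080001689, q_6 = 14·2103799 + 523110 = 29976296 → 1080001689/29976296
APPEND 20: p_7 = 20·1080001689 + 75796772 = 21675830552, q_7 = 20·29976296 + 2103799 = 601629719 → 21675830552/601629719
APPEND 11: p_8 = 11·21675830552 + 1080001689 = 239514137761, q_8 = 11·601629719 + 29976296 = 6647903205 → 239514137761/6647903205
APPEND 43: p_9 = 43·239514137761 + 21675830552 = 10320783754275, q_9 = 43·6647903205 + 601629719 = 286461467534 → 10320783754275/286461467534
APPEND 47: p_10 = 47·10320783754275 + 239514137761 = 485316350588686, q_10 = 47·286461467534 + 6647903205 = 13470336877303 → 485316350588686/13470336877303
APPEND 13: p_11 = 13·485316350588686 + 10320783754275 = 6319433341407193, q_11 = 13·13470336877303 + 286461467534 = 175400840872473 → 6319433341407193/175400840872473
APPEND 15: p_12 = 15·6319433341407193 + 485316350588686 = 95276816471696581, q_12 = 15·175400840872473 + 13470336877303 = 2644482949964398 → 95276816471696581/2644482949964398
APPEND 31: p_13 = 31·95276816471696581 + 6319433341407193 = 2959900743964001204, q_13 = 31·2644482949964398 + 175400840872473 = 82154372289768811 → 2959900743964001204/82154372289768811
APPEND 25: p_14 = 25·2959900743964001204 + 95276816471696581 = 74092795415571726681, q_14 = 25·82154372289768811 + 2644482949964398 = 2056503790194184673 → 74092795415571726681/2056503790194184673
APPEND 26: p_15 = 26·74092795415571726681 + 2959900743964001204 = 1929372581548828894910, q_15 = 26·2056503790194184673 + 82154372289768811 = 53551252917338570309 → 1929372581548828894910/53551252917338570309

21473/596
75796772/2103799
1080001689/29976296
239514137761/6647903205
485316350588686/13470336877303
6319433341407193/175400840872473
95276816471696581/2644482949964398
2959900743964001204/82154372289768811
1929372581548828894910/53551252917338570309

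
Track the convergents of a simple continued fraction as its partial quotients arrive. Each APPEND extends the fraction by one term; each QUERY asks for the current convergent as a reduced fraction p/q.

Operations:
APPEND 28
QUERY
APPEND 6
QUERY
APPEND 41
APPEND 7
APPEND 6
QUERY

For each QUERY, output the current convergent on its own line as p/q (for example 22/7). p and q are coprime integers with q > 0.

28/1
169/6
300165/10657

APPEND 28: p_0 = 28·1 + 0 = 28, q_0 = 28·0 + 1 = 1 → 28/1
APPEND 6: p_1 = 6·28 + 1 = 169, q_1 = 6·1 + 0 = 6 → 169/6
APPEND 41: p_2 = 41·169 + 28 = 6957, q_2 = 41·6 + 1 = 247 → 6957/247
APPEND 7: p_3 = 7·6957 + 169 = 48868, q_3 = 7·247 + 6 = 1735 → 48868/1735
APPEND 6: p_4 = 6·48868 + 6957 = 300165, q_4 = 6·1735 + 247 = 10657 → 300165/10657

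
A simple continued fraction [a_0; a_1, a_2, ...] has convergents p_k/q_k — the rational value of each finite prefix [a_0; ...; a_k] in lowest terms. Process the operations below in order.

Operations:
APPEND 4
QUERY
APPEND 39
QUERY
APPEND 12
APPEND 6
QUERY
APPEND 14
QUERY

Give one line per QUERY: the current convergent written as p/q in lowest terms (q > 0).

APPEND 4: p_0 = 4·1 + 0 = 4, q_0 = 4·0 + 1 = 1 → 4/1
APPEND 39: p_1 = 39·4 + 1 = 157, q_1 = 39·1 + 0 = 39 → 157/39
APPEND 12: p_2 = 12·157 + 4 = 1888, q_2 = 12·39 + 1 = 469 → 1888/469
APPEND 6: p_3 = 6·1888 + 157 = 11485, q_3 = 6·469 + 39 = 2853 → 11485/2853
APPEND 14: p_4 = 14·11485 + 1888 = 162678, q_4 = 14·2853 + 469 = 40411 → 162678/40411

4/1
157/39
11485/2853
162678/40411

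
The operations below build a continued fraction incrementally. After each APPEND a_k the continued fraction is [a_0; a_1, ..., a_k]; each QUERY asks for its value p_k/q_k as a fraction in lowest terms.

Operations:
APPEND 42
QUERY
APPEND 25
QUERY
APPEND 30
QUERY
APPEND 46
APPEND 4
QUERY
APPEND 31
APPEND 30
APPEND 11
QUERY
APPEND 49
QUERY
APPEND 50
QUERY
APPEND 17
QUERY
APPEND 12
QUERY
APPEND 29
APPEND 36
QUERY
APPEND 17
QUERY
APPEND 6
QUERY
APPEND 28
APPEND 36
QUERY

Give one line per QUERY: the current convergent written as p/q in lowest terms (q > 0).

APPEND 42: p_0 = 42·1 + 0 = 42, q_0 = 42·0 + 1 = 1 → 42/1
APPEND 25: p_1 = 25·42 + 1 = 1051, q_1 = 25·1 + 0 = 25 → 1051/25
APPEND 30: p_2 = 30·1051 + 42 = 31572, q_2 = 30·25 + 1 = 751 → 31572/751
APPEND 46: p_3 = 46·31572 + 1051 = 1453363, q_3 = 46·751 + 25 = 34571 → 1453363/34571
APPEND 4: p_4 = 4·1453363 + 31572 = 5845024, q_4 = 4·34571 + 751 = 139035 → 5845024/139035
APPEND 31: p_5 = 31·5845024 + 1453363 = 182649107, q_5 = 31·139035 + 34571 = 4344656 → 182649107/4344656
APPEND 30: p_6 = 30·182649107 + 5845024 = 5485318234, q_6 = 30·4344656 + 139035 = 130478715 → 5485318234/130478715
APPEND 11: p_7 = 11·5485318234 + 182649107 = 60521149681, q_7 = 11·130478715 + 4344656 = 1439610521 → 60521149681/1439610521
APPEND 49: p_8 = 49·60521149681 + 5485318234 = 2971021652603, q_8 = 49·1439610521 + 130478715 = 70671394244 → 2971021652603/70671394244
APPEND 50: p_9 = 50·2971021652603 + 60521149681 = 148611603779831, q_9 = 50·70671394244 + 1439610521 = 3535009322721 → 148611603779831/3535009322721
APPEND 17: p_10 = 17·148611603779831 + 2971021652603 = 2529368285909730, q_10 = 17·3535009322721 + 70671394244 = 60165829880501 → 2529368285909730/60165829880501
APPEND 12: p_11 = 12·2529368285909730 + 148611603779831 = 30501031034696591, q_11 = 12·60165829880501 + 3535009322721 = 725524967888733 → 30501031034696591/725524967888733
APPEND 29: p_12 = 29·30501031034696591 + 2529368285909730 = 887059268292110869, q_12 = 29·725524967888733 + 60165829880501 = 21100389898653758 → 887059268292110869/21100389898653758
APPEND 36: p_13 = 36·887059268292110869 + 30501031034696591 = 31964634689550687875, q_13 = 36·21100389898653758 + 725524967888733 = 760339561319424021 → 31964634689550687875/760339561319424021
APPEND 17: p_14 = 17·31964634689550687875 + 887059268292110869 = 544285848990653804744, q_14 = 17·760339561319424021 + 21100389898653758 = 12946872932328862115 → 544285848990653804744/12946872932328862115
APPEND 6: p_15 = 6·544285848990653804744 + 31964634689550687875 = 3297679728633473516339, q_15 = 6·12946872932328862115 + 760339561319424021 = 78441577155292596711 → 3297679728633473516339/78441577155292596711
APPEND 28: p_16 = 28·3297679728633473516339 + 544285848990653804744 = 92879318250727912262236, q_16 = 28·78441577155292596711 + 12946872932328862115 = 2209311033280521570023 → 92879318250727912262236/2209311033280521570023
APPEND 36: p_17 = 36·92879318250727912262236 + 3297679728633473516339 = 3346953136754838314956835, q_17 = 36·2209311033280521570023 + 78441577155292596711 = 79613638775254069117539 → 3346953136754838314956835/79613638775254069117539

42/1
1051/25
31572/751
5845024/139035
60521149681/1439610521
2971021652603/70671394244
148611603779831/3535009322721
2529368285909730/60165829880501
30501031034696591/725524967888733
31964634689550687875/760339561319424021
544285848990653804744/12946872932328862115
3297679728633473516339/78441577155292596711
3346953136754838314956835/79613638775254069117539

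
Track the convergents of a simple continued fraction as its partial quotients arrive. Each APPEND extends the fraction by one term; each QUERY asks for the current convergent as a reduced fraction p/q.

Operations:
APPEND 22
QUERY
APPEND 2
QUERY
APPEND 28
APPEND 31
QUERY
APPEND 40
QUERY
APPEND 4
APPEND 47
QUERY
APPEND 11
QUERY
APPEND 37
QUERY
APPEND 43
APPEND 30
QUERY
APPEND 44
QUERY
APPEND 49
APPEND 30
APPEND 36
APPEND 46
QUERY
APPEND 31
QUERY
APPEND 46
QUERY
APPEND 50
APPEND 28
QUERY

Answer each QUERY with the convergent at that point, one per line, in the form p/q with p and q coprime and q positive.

22/1
45/2
39787/1769
1592762/70817
302902007/13467556
3338332912/148428153
123821219751/5505309217
159953344685901/7111807043737
7043274816961849/313156386648912
17191443252834831657305/764361804735005433484
533308242529118449641681/23711822488922908298261
24549370599592283515174631/1091508196295188787153490
34408600840819604521349625099/1529866914039249332234390798

APPEND 22: p_0 = 22·1 + 0 = 22, q_0 = 22·0 + 1 = 1 → 22/1
APPEND 2: p_1 = 2·22 + 1 = 45, q_1 = 2·1 + 0 = 2 → 45/2
APPEND 28: p_2 = 28·45 + 22 = 1282, q_2 = 28·2 + 1 = 57 → 1282/57
APPEND 31: p_3 = 31·1282 + 45 = 39787, q_3 = 31·57 + 2 = 1769 → 39787/1769
APPEND 40: p_4 = 40·39787 + 1282 = 1592762, q_4 = 40·1769 + 57 = 70817 → 1592762/70817
APPEND 4: p_5 = 4·1592762 + 39787 = 6410835, q_5 = 4·70817 + 1769 = 285037 → 6410835/285037
APPEND 47: p_6 = 47·6410835 + 1592762 = 302902007, q_6 = 47·285037 + 70817 = 13467556 → 302902007/13467556
APPEND 11: p_7 = 11·302902007 + 6410835 = 3338332912, q_7 = 11·13467556 + 285037 = 148428153 → 3338332912/148428153
APPEND 37: p_8 = 37·3338332912 + 302902007 = 123821219751, q_8 = 37·148428153 + 13467556 = 5505309217 → 123821219751/5505309217
APPEND 43: p_9 = 43·123821219751 + 3338332912 = 5327650782205, q_9 = 43·5505309217 + 148428153 = 236876724484 → 5327650782205/236876724484
APPEND 30: p_10 = 30·5327650782205 + 123821219751 = 159953344685901, q_10 = 30·236876724484 + 5505309217 = 7111807043737 → 159953344685901/7111807043737
APPEND 44: p_11 = 44·159953344685901 + 5327650782205 = 7043274816961849, q_11 = 44·7111807043737 + 236876724484 = 313156386648912 → 7043274816961849/313156386648912
APPEND 49: p_12 = 49·7043274816961849 + 159953344685901 = 345280419375816502, q_12 = 49·313156386648912 + 7111807043737 = 15351774752840425 → 345280419375816502/15351774752840425
APPEND 30: p_13 = 30·345280419375816502 + 7043274816961849 = 10365455856091456909, q_13 = 30·15351774752840425 + 313156386648912 = 460866398971861662 → 10365455856091456909/460866398971861662
APPEND 36: p_14 = 36·10365455856091456909 + 345280419375816502 = 373501691238668265226, q_14 = 36·460866398971861662 + 15351774752840425 = 16606542137739860257 → 373501691238668265226/16606542137739860257
APPEND 46: p_15 = 46·373501691238668265226 + 10365455856091456909 = 17191443252834831657305, q_15 = 46·16606542137739860257 + 460866398971861662 = 764361804735005433484 → 17191443252834831657305/764361804735005433484
APPEND 31: p_16 = 31·17191443252834831657305 + 373501691238668265226 = 533308242529118449641681, q_16 = 31·764361804735005433484 + 16606542137739860257 = 23711822488922908298261 → 533308242529118449641681/23711822488922908298261
APPEND 46: p_17 = 46·533308242529118449641681 + 17191443252834831657305 = 24549370599592283515174631, q_17 = 46·23711822488922908298261 + 764361804735005433484 = 1091508196295188787153490 → 24549370599592283515174631/1091508196295188787153490
APPEND 50: p_18 = 50·24549370599592283515174631 + 533308242529118449641681 = 1228001838222143294208373231, q_18 = 50·1091508196295188787153490 + 23711822488922908298261 = 54599121637248362265972761 → 1228001838222143294208373231/54599121637248362265972761
APPEND 28: p_19 = 28·1228001838222143294208373231 + 24549370599592283515174631 = 34408600840819604521349625099, q_19 = 28·54599121637248362265972761 + 1091508196295188787153490 = 1529866914039249332234390798 → 34408600840819604521349625099/1529866914039249332234390798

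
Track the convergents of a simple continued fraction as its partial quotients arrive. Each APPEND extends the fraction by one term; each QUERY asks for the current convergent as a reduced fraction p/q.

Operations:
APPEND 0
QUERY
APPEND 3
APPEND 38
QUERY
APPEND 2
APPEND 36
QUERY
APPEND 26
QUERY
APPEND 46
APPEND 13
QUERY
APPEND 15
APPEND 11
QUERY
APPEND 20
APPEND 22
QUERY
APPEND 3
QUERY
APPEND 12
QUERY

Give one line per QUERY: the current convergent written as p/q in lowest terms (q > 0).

APPEND 0: p_0 = 0·1 + 0 = 0, q_0 = 0·0 + 1 = 1 → 0/1
APPEND 3: p_1 = 3·0 + 1 = 1, q_1 = 3·1 + 0 = 3 → 1/3
APPEND 38: p_2 = 38·1 + 0 = 38, q_2 = 38·3 + 1 = 115 → 38/115
APPEND 2: p_3 = 2·38 + 1 = 77, q_3 = 2·115 + 3 = 233 → 77/233
APPEND 36: p_4 = 36·77 + 38 = 2810, q_4 = 36·233 + 115 = 8503 → 2810/8503
APPEND 26: p_5 = 26·2810 + 77 = 73137, q_5 = 26·8503 + 233 = 221311 → 73137/221311
APPEND 46: p_6 = 46·73137 + 2810 = 3367112, q_6 = 46·221311 + 8503 = 10188809 → 3367112/10188809
APPEND 13: p_7 = 13·3367112 + 73137 = 43845593, q_7 = 13·10188809 + 221311 = 132675828 → 43845593/132675828
APPEND 15: p_8 = 15·43845593 + 3367112 = 661051007, q_8 = 15·132675828 + 10188809 = 2000326229 → 661051007/2000326229
APPEND 11: p_9 = 11·661051007 + 43845593 = 7315406670, q_9 = 11·2000326229 + 132675828 = 22136264347 → 7315406670/22136264347
APPEND 20: p_10 = 20·7315406670 + 661051007 = 146969184407, q_10 = 20·22136264347 + 2000326229 = 444725613169 → 146969184407/444725613169
APPEND 22: p_11 = 22·146969184407 + 7315406670 = 3240637463624, q_11 = 22·444725613169 + 22136264347 = 9806099754065 → 3240637463624/9806099754065
APPEND 3: p_12 = 3·3240637463624 + 146969184407 = 9868881575279, q_12 = 3·9806099754065 + 444725613169 = 29863024875364 → 9868881575279/29863024875364
APPEND 12: p_13 = 12·9868881575279 + 3240637463624 = 121667216366972, q_13 = 12·29863024875364 + 9806099754065 = 368162398258433 → 121667216366972/368162398258433

0/1
38/115
2810/8503
73137/221311
43845593/132675828
7315406670/22136264347
3240637463624/9806099754065
9868881575279/29863024875364
121667216366972/368162398258433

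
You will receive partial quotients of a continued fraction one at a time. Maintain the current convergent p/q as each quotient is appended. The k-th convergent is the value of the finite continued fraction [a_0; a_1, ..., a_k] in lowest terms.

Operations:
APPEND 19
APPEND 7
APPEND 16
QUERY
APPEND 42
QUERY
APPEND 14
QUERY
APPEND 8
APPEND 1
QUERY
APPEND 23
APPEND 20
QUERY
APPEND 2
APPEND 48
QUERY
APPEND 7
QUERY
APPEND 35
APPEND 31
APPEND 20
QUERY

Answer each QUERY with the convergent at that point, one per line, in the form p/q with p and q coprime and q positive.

APPEND 19: p_0 = 19·1 + 0 = 19, q_0 = 19·0 + 1 = 1 → 19/1
APPEND 7: p_1 = 7·19 + 1 = 134, q_1 = 7·1 + 0 = 7 → 134/7
APPEND 16: p_2 = 16·134 + 19 = 2163, q_2 = 16·7 + 1 = 113 → 2163/113
APPEND 42: p_3 = 42·2163 + 134 = 90980, q_3 = 42·113 + 7 = 4753 → 90980/4753
APPEND 14: p_4 = 14·90980 + 2163 = 1275883, q_4 = 14·4753 + 113 = 66655 → 1275883/66655
APPEND 8: p_5 = 8·1275883 + 90980 = 10298044, q_5 = 8·66655 + 4753 = 537993 → 10298044/537993
APPEND 1: p_6 = 1·10298044 + 1275883 = 11573927, q_6 = 1·537993 + 66655 = 604648 → 11573927/604648
APPEND 23: p_7 = 23·11573927 + 10298044 = 276498365, q_7 = 23·604648 + 537993 = 14444897 → 276498365/14444897
APPEND 20: p_8 = 20·276498365 + 11573927 = 5541541227, q_8 = 20·14444897 + 604648 = 289502588 → 5541541227/289502588
APPEND 2: p_9 = 2·5541541227 + 276498365 = 11359580819, q_9 = 2·289502588 + 14444897 = 593450073 → 11359580819/593450073
APPEND 48: p_10 = 48·11359580819 + 5541541227 = 550801420539, q_10 = 48·593450073 + 289502588 = 28775106092 → 550801420539/28775106092
APPEND 7: p_11 = 7·550801420539 + 11359580819 = 3866969524592, q_11 = 7·28775106092 + 593450073 = 202019192717 → 3866969524592/202019192717
APPEND 35: p_12 = 35·3866969524592 + 550801420539 = 135894734781259, q_12 = 35·202019192717 + 28775106092 = 7099446851187 → 135894734781259/7099446851187
APPEND 31: p_13 = 31·135894734781259 + 3866969524592 = 4216603747743621, q_13 = 31·7099446851187 + 202019192717 = 220284871579514 → 4216603747743621/220284871579514
APPEND 20: p_14 = 20·4216603747743621 + 135894734781259 = 84467969689653679, q_14 = 20·220284871579514 + 7099446851187 = 4412796878441467 → 84467969689653679/4412796878441467

2163/113
90980/4753
1275883/66655
11573927/604648
5541541227/289502588
550801420539/28775106092
3866969524592/202019192717
84467969689653679/4412796878441467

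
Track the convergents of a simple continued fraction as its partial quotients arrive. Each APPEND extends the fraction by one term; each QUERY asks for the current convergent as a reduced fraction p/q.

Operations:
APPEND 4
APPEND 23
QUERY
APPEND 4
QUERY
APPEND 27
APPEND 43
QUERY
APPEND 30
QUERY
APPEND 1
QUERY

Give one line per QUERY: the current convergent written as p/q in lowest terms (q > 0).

93/23
376/93
440911/109055
13237575/3274184
13678486/3383239

APPEND 4: p_0 = 4·1 + 0 = 4, q_0 = 4·0 + 1 = 1 → 4/1
APPEND 23: p_1 = 23·4 + 1 = 93, q_1 = 23·1 + 0 = 23 → 93/23
APPEND 4: p_2 = 4·93 + 4 = 376, q_2 = 4·23 + 1 = 93 → 376/93
APPEND 27: p_3 = 27·376 + 93 = 10245, q_3 = 27·93 + 23 = 2534 → 10245/2534
APPEND 43: p_4 = 43·10245 + 376 = 440911, q_4 = 43·2534 + 93 = 109055 → 440911/109055
APPEND 30: p_5 = 30·440911 + 10245 = 13237575, q_5 = 30·109055 + 2534 = 3274184 → 13237575/3274184
APPEND 1: p_6 = 1·13237575 + 440911 = 13678486, q_6 = 1·3274184 + 109055 = 3383239 → 13678486/3383239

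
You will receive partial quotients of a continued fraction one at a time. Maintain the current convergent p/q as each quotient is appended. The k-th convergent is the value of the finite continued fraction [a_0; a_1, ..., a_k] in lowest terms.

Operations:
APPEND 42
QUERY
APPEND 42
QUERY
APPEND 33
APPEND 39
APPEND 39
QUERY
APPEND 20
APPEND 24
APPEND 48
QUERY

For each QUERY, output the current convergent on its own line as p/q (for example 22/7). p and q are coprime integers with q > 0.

APPEND 42: p_0 = 42·1 + 0 = 42, q_0 = 42·0 + 1 = 1 → 42/1
APPEND 42: p_1 = 42·42 + 1 = 1765, q_1 = 42·1 + 0 = 42 → 1765/42
APPEND 33: p_2 = 33·1765 + 42 = 58287, q_2 = 33·42 + 1 = 1387 → 58287/1387
APPEND 39: p_3 = 39·58287 + 1765 = 2274958, q_3 = 39·1387 + 42 = 54135 → 2274958/54135
APPEND 39: p_4 = 39·2274958 + 58287 = 88781649, q_4 = 39·54135 + 1387 = 2112652 → 88781649/2112652
APPEND 20: p_5 = 20·88781649 + 2274958 = 1777907938, q_5 = 20·2112652 + 54135 = 42307175 → 1777907938/42307175
APPEND 24: p_6 = 24·1777907938 + 88781649 = 42758572161, q_6 = 24·42307175 + 2112652 = 1017484852 → 42758572161/1017484852
APPEND 48: p_7 = 48·42758572161 + 1777907938 = 2054189371666, q_7 = 48·1017484852 + 42307175 = 48881580071 → 2054189371666/48881580071

42/1
1765/42
88781649/2112652
2054189371666/48881580071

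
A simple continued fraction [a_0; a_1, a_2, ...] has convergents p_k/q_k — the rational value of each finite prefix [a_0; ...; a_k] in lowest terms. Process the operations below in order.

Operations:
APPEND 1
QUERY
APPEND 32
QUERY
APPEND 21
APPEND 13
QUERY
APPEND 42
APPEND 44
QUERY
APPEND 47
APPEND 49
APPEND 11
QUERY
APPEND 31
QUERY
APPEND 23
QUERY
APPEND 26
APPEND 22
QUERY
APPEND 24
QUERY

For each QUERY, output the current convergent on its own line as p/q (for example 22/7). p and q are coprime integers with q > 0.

APPEND 1: p_0 = 1·1 + 0 = 1, q_0 = 1·0 + 1 = 1 → 1/1
APPEND 32: p_1 = 32·1 + 1 = 33, q_1 = 32·1 + 0 = 32 → 33/32
APPEND 21: p_2 = 21·33 + 1 = 694, q_2 = 21·32 + 1 = 673 → 694/673
APPEND 13: p_3 = 13·694 + 33 = 9055, q_3 = 13·673 + 32 = 8781 → 9055/8781
APPEND 42: p_4 = 42·9055 + 694 = 381004, q_4 = 42·8781 + 673 = 369475 → 381004/369475
APPEND 44: p_5 = 44·381004 + 9055 = 16773231, q_5 = 44·369475 + 8781 = 16265681 → 16773231/16265681
APPEND 47: p_6 = 47·16773231 + 381004 = 788722861, q_6 = 47·16265681 + 369475 = 764856482 → 788722861/764856482
APPEND 49: p_7 = 49·788722861 + 16773231 = 38664193420, q_7 = 49·764856482 + 16265681 = 37494233299 → 38664193420/37494233299
APPEND 11: p_8 = 11·38664193420 + 788722861 = 426094850481, q_8 = 11·37494233299 + 764856482 = 413201422771 → 426094850481/413201422771
APPEND 31: p_9 = 31·426094850481 + 38664193420 = 13247604558331, q_9 = 31·413201422771 + 37494233299 = 12846738339200 → 13247604558331/12846738339200
APPEND 23: p_10 = 23·13247604558331 + 426094850481 = 305120999692094, q_10 = 23·12846738339200 + 413201422771 = 295888183224371 → 305120999692094/295888183224371
APPEND 26: p_11 = 26·305120999692094 + 13247604558331 = 7946393596552775, q_11 = 26·295888183224371 + 12846738339200 = 7705939502172846 → 7946393596552775/7705939502172846
APPEND 22: p_12 = 22·7946393596552775 + 305120999692094 = 175125780123853144, q_12 = 22·7705939502172846 + 295888183224371 = 169826557231026983 → 175125780123853144/169826557231026983
APPEND 24: p_13 = 24·175125780123853144 + 7946393596552775 = 4210965116569028231, q_13 = 24·169826557231026983 + 7705939502172846 = 4083543313046820438 → 4210965116569028231/4083543313046820438

1/1
33/32
9055/8781
16773231/16265681
426094850481/413201422771
13247604558331/12846738339200
305120999692094/295888183224371
175125780123853144/169826557231026983
4210965116569028231/4083543313046820438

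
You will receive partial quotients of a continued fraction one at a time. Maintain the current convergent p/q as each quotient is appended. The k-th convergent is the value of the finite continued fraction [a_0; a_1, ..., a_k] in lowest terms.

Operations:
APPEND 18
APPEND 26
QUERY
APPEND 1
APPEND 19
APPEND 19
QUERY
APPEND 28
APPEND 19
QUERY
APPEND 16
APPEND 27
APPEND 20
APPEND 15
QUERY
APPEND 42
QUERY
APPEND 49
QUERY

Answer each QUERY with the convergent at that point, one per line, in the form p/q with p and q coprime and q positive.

469/26
185205/10268
98898983/5483085
12955838358863/718288103811
545006069393696/30215827436785
26718253238649967/1481293832506276

APPEND 18: p_0 = 18·1 + 0 = 18, q_0 = 18·0 + 1 = 1 → 18/1
APPEND 26: p_1 = 26·18 + 1 = 469, q_1 = 26·1 + 0 = 26 → 469/26
APPEND 1: p_2 = 1·469 + 18 = 487, q_2 = 1·26 + 1 = 27 → 487/27
APPEND 19: p_3 = 19·487 + 469 = 9722, q_3 = 19·27 + 26 = 539 → 9722/539
APPEND 19: p_4 = 19·9722 + 487 = 185205, q_4 = 19·539 + 27 = 10268 → 185205/10268
APPEND 28: p_5 = 28·185205 + 9722 = 5195462, q_5 = 28·10268 + 539 = 288043 → 5195462/288043
APPEND 19: p_6 = 19·5195462 + 185205 = 98898983, q_6 = 19·288043 + 10268 = 5483085 → 98898983/5483085
APPEND 16: p_7 = 16·98898983 + 5195462 = 1587579190, q_7 = 16·5483085 + 288043 = 88017403 → 1587579190/88017403
APPEND 27: p_8 = 27·1587579190 + 98898983 = 42963537113, q_8 = 27·88017403 + 5483085 = 2381952966 → 42963537113/2381952966
APPEND 20: p_9 = 20·42963537113 + 1587579190 = 860858321450, q_9 = 20·2381952966 + 88017403 = 47727076723 → 860858321450/47727076723
APPEND 15: p_10 = 15·860858321450 + 42963537113 = 12955838358863, q_10 = 15·47727076723 + 2381952966 = 718288103811 → 12955838358863/718288103811
APPEND 42: p_11 = 42·12955838358863 + 860858321450 = 545006069393696, q_11 = 42·718288103811 + 47727076723 = 30215827436785 → 545006069393696/30215827436785
APPEND 49: p_12 = 49·545006069393696 + 12955838358863 = 26718253238649967, q_12 = 49·30215827436785 + 718288103811 = 1481293832506276 → 26718253238649967/1481293832506276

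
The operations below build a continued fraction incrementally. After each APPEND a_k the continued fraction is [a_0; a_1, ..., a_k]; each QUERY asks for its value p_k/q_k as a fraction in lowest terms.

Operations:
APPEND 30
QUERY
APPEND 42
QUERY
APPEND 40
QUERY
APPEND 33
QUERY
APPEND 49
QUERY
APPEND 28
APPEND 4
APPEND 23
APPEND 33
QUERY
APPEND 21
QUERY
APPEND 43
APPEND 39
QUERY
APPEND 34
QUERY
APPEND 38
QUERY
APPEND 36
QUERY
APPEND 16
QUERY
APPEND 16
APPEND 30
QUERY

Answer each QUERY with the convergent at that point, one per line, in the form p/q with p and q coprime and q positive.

APPEND 30: p_0 = 30·1 + 0 = 30, q_0 = 30·0 + 1 = 1 → 30/1
APPEND 42: p_1 = 42·30 + 1 = 1261, q_1 = 42·1 + 0 = 42 → 1261/42
APPEND 40: p_2 = 40·1261 + 30 = 50470, q_2 = 40·42 + 1 = 1681 → 50470/1681
APPEND 33: p_3 = 33·50470 + 1261 = 1666771, q_3 = 33·1681 + 42 = 55515 → 1666771/55515
APPEND 49: p_4 = 49·1666771 + 50470 = 81722249, q_4 = 49·55515 + 1681 = 2721916 → 81722249/2721916
APPEND 28: p_5 = 28·81722249 + 1666771 = 2289889743, q_5 = 28·2721916 + 55515 = 76269163 → 2289889743/76269163
APPEND 4: p_6 = 4·2289889743 + 81722249 = 9241281221, q_6 = 4·76269163 + 2721916 = 307798568 → 9241281221/307798568
APPEND 23: p_7 = 23·9241281221 + 2289889743 = 214839357826, q_7 = 23·307798568 + 76269163 = 7155636227 → 214839357826/7155636227
APPEND 33: p_8 = 33·214839357826 + 9241281221 = 7098940089479, q_8 = 33·7155636227 + 307798568 = 236443794059 → 7098940089479/236443794059
APPEND 21: p_9 = 21·7098940089479 + 214839357826 = 149292581236885, q_9 = 21·236443794059 + 7155636227 = 4972475311466 → 149292581236885/4972475311466
APPEND 43: p_10 = 43·149292581236885 + 7098940089479 = 6426679933275534, q_10 = 43·4972475311466 + 236443794059 = 214052882187097 → 6426679933275534/214052882187097
APPEND 39: p_11 = 39·6426679933275534 + 149292581236885 = 250789809978982711, q_11 = 39·214052882187097 + 4972475311466 = 8353034880608249 → 250789809978982711/8353034880608249
APPEND 34: p_12 = 34·250789809978982711 + 6426679933275534 = 8533280219218687708, q_12 = 34·8353034880608249 + 214052882187097 = 284217238822867563 → 8533280219218687708/284217238822867563
APPEND 38: p_13 = 38·8533280219218687708 + 250789809978982711 = 324515438140289115615, q_13 = 38·284217238822867563 + 8353034880608249 = 10808608110149575643 → 324515438140289115615/10808608110149575643
APPEND 36: p_14 = 36·324515438140289115615 + 8533280219218687708 = 11691089053269626849848, q_14 = 36·10808608110149575643 + 284217238822867563 = 389394109204207590711 → 11691089053269626849848/389394109204207590711
APPEND 16: p_15 = 16·11691089053269626849848 + 324515438140289115615 = 187381940290454318713183, q_15 = 16·389394109204207590711 + 10808608110149575643 = 6241114355377471027019 → 187381940290454318713183/6241114355377471027019
APPEND 16: p_16 = 16·187381940290454318713183 + 11691089053269626849848 = 3009802133700538726260776, q_16 = 16·6241114355377471027019 + 389394109204207590711 = 100247223795243744023015 → 3009802133700538726260776/100247223795243744023015
APPEND 30: p_17 = 30·3009802133700538726260776 + 187381940290454318713183 = 90481445951306616106536463, q_17 = 30·100247223795243744023015 + 6241114355377471027019 = 3013657828212689791717469 → 90481445951306616106536463/3013657828212689791717469

30/1
1261/42
50470/1681
1666771/55515
81722249/2721916
7098940089479/236443794059
149292581236885/4972475311466
250789809978982711/8353034880608249
8533280219218687708/284217238822867563
324515438140289115615/10808608110149575643
11691089053269626849848/389394109204207590711
187381940290454318713183/6241114355377471027019
90481445951306616106536463/3013657828212689791717469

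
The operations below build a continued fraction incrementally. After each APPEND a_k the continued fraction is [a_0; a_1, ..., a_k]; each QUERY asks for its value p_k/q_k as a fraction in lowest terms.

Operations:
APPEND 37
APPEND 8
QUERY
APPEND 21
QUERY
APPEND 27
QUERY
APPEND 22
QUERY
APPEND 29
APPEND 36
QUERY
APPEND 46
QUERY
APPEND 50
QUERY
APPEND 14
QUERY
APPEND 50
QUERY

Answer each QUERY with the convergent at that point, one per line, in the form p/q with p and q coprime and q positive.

APPEND 37: p_0 = 37·1 + 0 = 37, q_0 = 37·0 + 1 = 1 → 37/1
APPEND 8: p_1 = 8·37 + 1 = 297, q_1 = 8·1 + 0 = 8 → 297/8
APPEND 21: p_2 = 21·297 + 37 = 6274, q_2 = 21·8 + 1 = 169 → 6274/169
APPEND 27: p_3 = 27·6274 + 297 = 169695, q_3 = 27·169 + 8 = 4571 → 169695/4571
APPEND 22: p_4 = 22·169695 + 6274 = 3739564, q_4 = 22·4571 + 169 = 100731 → 3739564/100731
APPEND 29: p_5 = 29·3739564 + 169695 = 108617051, q_5 = 29·100731 + 4571 = 2925770 → 108617051/2925770
APPEND 36: p_6 = 36·108617051 + 3739564 = 3913953400, q_6 = 36·2925770 + 100731 = 105428451 → 3913953400/105428451
APPEND 46: p_7 = 46·3913953400 + 108617051 = 180150473451, q_7 = 46·105428451 + 2925770 = 4852634516 → 180150473451/4852634516
APPEND 50: p_8 = 50·180150473451 + 3913953400 = 9011437625950, q_8 = 50·4852634516 + 105428451 = 242737154251 → 9011437625950/242737154251
APPEND 14: p_9 = 14·9011437625950 + 180150473451 = 126340277236751, q_9 = 14·242737154251 + 4852634516 = 3403172794030 → 126340277236751/3403172794030
APPEND 50: p_10 = 50·126340277236751 + 9011437625950 = 6326025299463500, q_10 = 50·3403172794030 + 242737154251 = 170401376855751 → 6326025299463500/170401376855751

297/8
6274/169
169695/4571
3739564/100731
3913953400/105428451
180150473451/4852634516
9011437625950/242737154251
126340277236751/3403172794030
6326025299463500/170401376855751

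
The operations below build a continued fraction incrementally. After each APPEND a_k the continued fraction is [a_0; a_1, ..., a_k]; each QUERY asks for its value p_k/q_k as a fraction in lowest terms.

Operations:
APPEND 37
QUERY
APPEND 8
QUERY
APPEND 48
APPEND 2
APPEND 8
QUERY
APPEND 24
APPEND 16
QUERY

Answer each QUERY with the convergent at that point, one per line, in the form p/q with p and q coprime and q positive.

APPEND 37: p_0 = 37·1 + 0 = 37, q_0 = 37·0 + 1 = 1 → 37/1
APPEND 8: p_1 = 8·37 + 1 = 297, q_1 = 8·1 + 0 = 8 → 297/8
APPEND 48: p_2 = 48·297 + 37 = 14293, q_2 = 48·8 + 1 = 385 → 14293/385
APPEND 2: p_3 = 2·14293 + 297 = 28883, q_3 = 2·385 + 8 = 778 → 28883/778
APPEND 8: p_4 = 8·28883 + 14293 = 245357, q_4 = 8·778 + 385 = 6609 → 245357/6609
APPEND 24: p_5 = 24·245357 + 28883 = 5917451, q_5 = 24·6609 + 778 = 159394 → 5917451/159394
APPEND 16: p_6 = 16·5917451 + 245357 = 94924573, q_6 = 16·159394 + 6609 = 2556913 → 94924573/2556913

37/1
297/8
245357/6609
94924573/2556913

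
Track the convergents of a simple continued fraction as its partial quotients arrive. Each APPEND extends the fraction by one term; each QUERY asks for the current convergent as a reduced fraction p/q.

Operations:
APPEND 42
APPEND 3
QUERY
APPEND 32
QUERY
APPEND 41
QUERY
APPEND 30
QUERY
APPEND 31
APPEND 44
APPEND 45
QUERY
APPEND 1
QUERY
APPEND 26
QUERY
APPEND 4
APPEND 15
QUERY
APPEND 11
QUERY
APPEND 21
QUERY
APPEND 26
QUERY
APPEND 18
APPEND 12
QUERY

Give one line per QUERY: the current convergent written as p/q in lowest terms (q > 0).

APPEND 42: p_0 = 42·1 + 0 = 42, q_0 = 42·0 + 1 = 1 → 42/1
APPEND 3: p_1 = 3·42 + 1 = 127, q_1 = 3·1 + 0 = 3 → 127/3
APPEND 32: p_2 = 32·127 + 42 = 4106, q_2 = 32·3 + 1 = 97 → 4106/97
APPEND 41: p_3 = 41·4106 + 127 = 168473, q_3 = 41·97 + 3 = 3980 → 168473/3980
APPEND 30: p_4 = 30·168473 + 4106 = 5058296, q_4 = 30·3980 + 97 = 119497 → 5058296/119497
APPEND 31: p_5 = 31·5058296 + 168473 = 156975649, q_5 = 31·119497 + 3980 = 3708387 → 156975649/3708387
APPEND 44: p_6 = 44·156975649 + 5058296 = 6911986852, q_6 = 44·3708387 + 119497 = 163288525 → 6911986852/163288525
APPEND 45: p_7 = 45·6911986852 + 156975649 = 311196383989, q_7 = 45·163288525 + 3708387 = 7351692012 → 311196383989/7351692012
APPEND 1: p_8 = 1·311196383989 + 6911986852 = 318108370841, q_8 = 1·7351692012 + 163288525 = 7514980537 → 318108370841/7514980537
APPEND 26: p_9 = 26·318108370841 + 311196383989 = 8582014025855, q_9 = 26·7514980537 + 7351692012 = 202741185974 → 8582014025855/202741185974
APPEND 4: p_10 = 4·8582014025855 + 318108370841 = 34646164474261, q_10 = 4·202741185974 + 7514980537 = 818479724433 → 34646164474261/818479724433
APPEND 15: p_11 = 15·34646164474261 + 8582014025855 = 528274481139770, q_11 = 15·818479724433 + 202741185974 = 12479937052469 → 528274481139770/12479937052469
APPEND 11: p_12 = 11·528274481139770 + 34646164474261 = 5845665457011731, q_12 = 11·12479937052469 + 818479724433 = 138097787301592 → 5845665457011731/138097787301592
APPEND 21: p_13 = 21·5845665457011731 + 528274481139770 = 123287249078386121, q_13 = 21·138097787301592 + 12479937052469 = 2912533470385901 → 123287249078386121/2912533470385901
APPEND 26: p_14 = 26·123287249078386121 + 5845665457011731 = 3211314141495050877, q_14 = 26·2912533470385901 + 138097787301592 = 75863968017335018 → 3211314141495050877/75863968017335018
APPEND 18: p_15 = 18·3211314141495050877 + 123287249078386121 = 57926941795989301907, q_15 = 18·75863968017335018 + 2912533470385901 = 1368463957782416225 → 57926941795989301907/1368463957782416225
APPEND 12: p_16 = 12·57926941795989301907 + 3211314141495050877 = 698334615693366673761, q_16 = 12·1368463957782416225 + 75863968017335018 = 16497431461406329718 → 698334615693366673761/16497431461406329718

127/3
4106/97
168473/3980
5058296/119497
311196383989/7351692012
318108370841/7514980537
8582014025855/202741185974
528274481139770/12479937052469
5845665457011731/138097787301592
123287249078386121/2912533470385901
3211314141495050877/75863968017335018
698334615693366673761/16497431461406329718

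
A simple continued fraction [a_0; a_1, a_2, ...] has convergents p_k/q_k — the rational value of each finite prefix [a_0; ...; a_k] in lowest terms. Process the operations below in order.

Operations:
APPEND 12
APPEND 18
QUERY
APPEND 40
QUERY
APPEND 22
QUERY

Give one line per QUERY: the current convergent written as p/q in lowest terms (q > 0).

APPEND 12: p_0 = 12·1 + 0 = 12, q_0 = 12·0 + 1 = 1 → 12/1
APPEND 18: p_1 = 18·12 + 1 = 217, q_1 = 18·1 + 0 = 18 → 217/18
APPEND 40: p_2 = 40·217 + 12 = 8692, q_2 = 40·18 + 1 = 721 → 8692/721
APPEND 22: p_3 = 22·8692 + 217 = 191441, q_3 = 22·721 + 18 = 15880 → 191441/15880

217/18
8692/721
191441/15880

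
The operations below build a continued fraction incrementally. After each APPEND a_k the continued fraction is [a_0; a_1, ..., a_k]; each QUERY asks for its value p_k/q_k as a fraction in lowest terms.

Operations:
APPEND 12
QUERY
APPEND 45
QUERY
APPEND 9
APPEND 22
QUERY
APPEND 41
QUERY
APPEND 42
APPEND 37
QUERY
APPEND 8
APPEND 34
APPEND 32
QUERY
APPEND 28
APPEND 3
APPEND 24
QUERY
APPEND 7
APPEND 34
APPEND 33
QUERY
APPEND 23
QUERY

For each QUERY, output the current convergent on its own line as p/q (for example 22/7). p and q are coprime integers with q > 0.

APPEND 12: p_0 = 12·1 + 0 = 12, q_0 = 12·0 + 1 = 1 → 12/1
APPEND 45: p_1 = 45·12 + 1 = 541, q_1 = 45·1 + 0 = 45 → 541/45
APPEND 9: p_2 = 9·541 + 12 = 4881, q_2 = 9·45 + 1 = 406 → 4881/406
APPEND 22: p_3 = 22·4881 + 541 = 107923, q_3 = 22·406 + 45 = 8977 → 107923/8977
APPEND 41: p_4 = 41·107923 + 4881 = 4429724, q_4 = 41·8977 + 406 = 368463 → 4429724/368463
APPEND 42: p_5 = 42·4429724 + 107923 = 186156331, q_5 = 42·368463 + 8977 = 15484423 → 186156331/15484423
APPEND 37: p_6 = 37·186156331 + 4429724 = 6892213971, q_6 = 37·15484423 + 368463 = 573292114 → 6892213971/573292114
APPEND 8: p_7 = 8·6892213971 + 186156331 = 55323868099, q_7 = 8·573292114 + 15484423 = 4601821335 → 55323868099/4601821335
APPEND 34: p_8 = 34·55323868099 + 6892213971 = 1887903729337, q_8 = 34·4601821335 + 573292114 = 157035217504 → 1887903729337/157035217504
APPEND 32: p_9 = 32·1887903729337 + 55323868099 = 60468243206883, q_9 = 32·157035217504 + 4601821335 = 5029728781463 → 60468243206883/5029728781463
APPEND 28: p_10 = 28·60468243206883 + 1887903729337 = 1694998713522061, q_10 = 28·5029728781463 + 157035217504 = 140989441098468 → 1694998713522061/140989441098468
APPEND 3: p_11 = 3·1694998713522061 + 60468243206883 = 5145464383773066, q_11 = 3·140989441098468 + 5029728781463 = 427998052076867 → 5145464383773066/427998052076867
APPEND 24: p_12 = 24·5145464383773066 + 1694998713522061 = 125186143924075645, q_12 = 24·427998052076867 + 140989441098468 = 10412942690943276 → 125186143924075645/10412942690943276
APPEND 7: p_13 = 7·125186143924075645 + 5145464383773066 = 881448471852302581, q_13 = 7·10412942690943276 + 427998052076867 = 73318596888679799 → 881448471852302581/73318596888679799
APPEND 34: p_14 = 34·881448471852302581 + 125186143924075645 = 30094434186902363399, q_14 = 34·73318596888679799 + 10412942690943276 = 2503245236906056442 → 30094434186902363399/2503245236906056442
APPEND 33: p_15 = 33·30094434186902363399 + 881448471852302581 = 993997776639630294748, q_15 = 33·2503245236906056442 + 73318596888679799 = 82680411414788542385 → 993997776639630294748/82680411414788542385
APPEND 23: p_16 = 23·993997776639630294748 + 30094434186902363399 = 22892043296898399142603, q_16 = 23·82680411414788542385 + 2503245236906056442 = 1904152707777042531297 → 22892043296898399142603/1904152707777042531297

12/1
541/45
107923/8977
4429724/368463
6892213971/573292114
60468243206883/5029728781463
125186143924075645/10412942690943276
993997776639630294748/82680411414788542385
22892043296898399142603/1904152707777042531297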